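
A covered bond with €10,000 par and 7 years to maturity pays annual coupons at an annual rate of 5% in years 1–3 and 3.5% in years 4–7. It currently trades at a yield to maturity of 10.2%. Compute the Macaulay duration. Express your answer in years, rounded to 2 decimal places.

5.93 years

Periodic yield y = 0.102. Discount each cash flow and weight by its year:
  t   CF        PV=CF/(1+0.102)^t    t·PV
  1       500.00       453.7205       453.7205
  2       500.00       411.7246       823.4492
  3       500.00       373.6158     1,120.8474
  4       350.00       237.3240       949.2960
  5       350.00       215.3575     1,076.7877
  6       350.00       195.4243     1,172.5456
  7    10,350.00     5,244.0785    36,708.5498
  Σ                  7,131.2452    42,305.1962
Price P = Σ PV = 7,131.2452.
Macaulay duration = Σ(t·PV) / P = 42,305.1962 / 7,131.2452 = 5.93237 years.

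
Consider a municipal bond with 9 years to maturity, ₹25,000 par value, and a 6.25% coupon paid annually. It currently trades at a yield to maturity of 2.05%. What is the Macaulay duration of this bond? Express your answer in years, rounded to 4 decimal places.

Periodic yield y = 0.0205. Discount each cash flow and weight by its year:
  t   CF        PV=CF/(1+0.0205)^t    t·PV
  1     1,562.50     1,531.1122     1,531.1122
  2     1,562.50     1,500.3549     3,000.7098
  3     1,562.50     1,470.2155     4,410.6465
  4     1,562.50     1,440.6815     5,762.7261
  5     1,562.50     1,411.7408     7,058.7042
  6     1,562.50     1,383.3815     8,300.2892
  7     1,562.50     1,355.5919     9,489.1432
  8     1,562.50     1,328.3605    10,626.8840
  9    26,562.50    22,128.4944   199,156.4496
  Σ                 33,549.9333   249,336.6649
Price P = Σ PV = 33,549.9333.
Macaulay duration = Σ(t·PV) / P = 249,336.6649 / 33,549.9333 = 7.43181 years.

7.4318 years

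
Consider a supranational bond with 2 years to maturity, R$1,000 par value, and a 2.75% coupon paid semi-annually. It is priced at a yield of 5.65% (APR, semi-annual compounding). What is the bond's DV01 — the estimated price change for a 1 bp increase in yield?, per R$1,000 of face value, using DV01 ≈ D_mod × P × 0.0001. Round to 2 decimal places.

Periodic yield y = 0.02825.
  t   CF        PV=CF/(1+0.02825)^t    t·PV
  1        13.75        13.3722        13.3722
  2        13.75        13.0048        26.0097
  3        13.75        12.6476        37.9427
  4     1,013.75       906.8511     3,627.4045
  Σ                    945.8758     3,704.7291
P = 945.8758; D_Mac = 3.91672 half-year periods = 1.95836 yrs; D_mod = 1.90456 yrs.
DV01 ≈ 1.90456 × 945.8758 × 0.0001 = 0.180147.

R$0.18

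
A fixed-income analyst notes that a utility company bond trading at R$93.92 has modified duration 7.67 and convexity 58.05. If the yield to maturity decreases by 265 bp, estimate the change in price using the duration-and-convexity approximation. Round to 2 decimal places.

Duration effect: -D_mod·Δy = -7.67 × (-0.0265) = +0.203255
Convexity effect: ½·C·(Δy)² = 0.5 × 58.05 × (-0.0265)² = +0.02038280625
ΔP/P ≈ +0.203255 + 0.02038280625 = +0.22363780625
ΔP ≈ 93.92 × (+0.22363780625) = +21.004062763.

+R$21.00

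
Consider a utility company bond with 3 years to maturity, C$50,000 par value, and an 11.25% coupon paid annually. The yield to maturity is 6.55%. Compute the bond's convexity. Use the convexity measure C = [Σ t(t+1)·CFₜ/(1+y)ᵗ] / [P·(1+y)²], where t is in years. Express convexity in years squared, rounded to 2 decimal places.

9.28

With y = 0.0655:
  t   CF        PV=CF/(1+0.0655)^t    t·PV        t(t+1)·PV
  1     5,625.00     5,279.2116     5,279.2116      10,558.4233
  2     5,625.00     4,954.6801     9,909.3602      29,728.0806
  3    55,625.00    45,984.3087   137,952.9261     551,811.7043
  Σ                 56,218.2004   153,141.4979     592,098.2081
P = 56,218.2004.
Convexity = Σ t(t+1)·PV / [P·(1+y)²] = 592,098.2081 / (56,218.2004 × 1.135290) = 9.27705.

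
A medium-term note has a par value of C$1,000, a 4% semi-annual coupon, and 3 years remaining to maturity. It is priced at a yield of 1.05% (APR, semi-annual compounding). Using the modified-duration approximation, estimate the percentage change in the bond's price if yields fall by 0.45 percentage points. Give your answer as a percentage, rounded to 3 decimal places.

Periodic yield y = 0.00525. Modified duration first:
  t   CF        PV=CF/(1+0.00525)^t    t·PV
  1        20.00        19.8955        19.8955
  2        20.00        19.7916        39.5833
  3        20.00        19.6883        59.0648
  4        20.00        19.5855        78.3418
  5        20.00        19.4832        97.4158
  6     1,020.00       988.4522     5,930.7133
  Σ                  1,086.8963     6,225.0147
P = 1,086.8963; D_Mac = 5.72733 half-year periods = 2.86367 yrs; D_mod = 2.86367/(1+0.00525) = 2.84871 yrs.
ΔP/P ≈ -D_mod · Δy = -2.84871 × (-0.0045) = +0.012819 = +1.2819%.

+1.282%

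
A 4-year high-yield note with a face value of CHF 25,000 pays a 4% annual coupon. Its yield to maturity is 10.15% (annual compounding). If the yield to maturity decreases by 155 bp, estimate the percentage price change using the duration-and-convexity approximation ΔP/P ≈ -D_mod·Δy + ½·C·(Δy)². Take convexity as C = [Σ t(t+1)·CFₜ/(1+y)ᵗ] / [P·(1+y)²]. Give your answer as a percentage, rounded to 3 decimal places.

+5.452%

With y = 0.1015:
  t   CF        PV=CF/(1+0.1015)^t    t·PV        t(t+1)·PV
  1     1,000.00       907.8529       907.8529       1,815.7059
  2     1,000.00       824.1969     1,648.3939       4,945.1816
  3     1,000.00       748.2496     2,244.7488       8,978.9952
  4    26,000.00    17,661.8154    70,647.2617     353,236.3086
  Σ                 20,142.1149    75,448.2573     368,976.1914
P = 20,142.1149; D_Mac = 3.74580 yrs; D_mod = 3.40063 yrs; C = 15.09817.
Duration effect: -3.40063 × (-0.0155) = +0.052710
Convexity effect: 0.5 × 15.09817 × (-0.0155)² = +0.0018137
ΔP/P ≈ +0.052710 + 0.0018137 = +0.054523 = +5.4523%.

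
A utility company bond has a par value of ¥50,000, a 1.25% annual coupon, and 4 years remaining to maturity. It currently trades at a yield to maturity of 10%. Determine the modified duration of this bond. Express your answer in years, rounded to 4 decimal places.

Periodic yield y = 0.1. First find Macaulay duration:
  t   CF        PV=CF/(1+0.1)^t    t·PV
  1       625.00       568.1818       568.1818
  2       625.00       516.5289     1,033.0579
  3       625.00       469.5718     1,408.7153
  4    50,625.00    34,577.5562   138,310.2247
  Σ                 36,131.8387   141,320.1796
P = 36,131.8387; Macaulay duration = 141,320.1796 / 36,131.8387 = 3.91124 years.
Modified duration = D_Mac / (1 + y) = 3.91124 / 1.1 = 3.55567 years.

3.5557 years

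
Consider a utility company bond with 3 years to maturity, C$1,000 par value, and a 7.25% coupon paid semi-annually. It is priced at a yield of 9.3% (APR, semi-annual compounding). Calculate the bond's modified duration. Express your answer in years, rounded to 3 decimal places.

Periodic yield y = 0.0465. First find Macaulay duration:
  t   CF        PV=CF/(1+0.0465)^t    t·PV
  1        36.25        34.6393        34.6393
  2        36.25        33.1001        66.2002
  3        36.25        31.6294        94.8881
  4        36.25        30.2239       120.8958
  5        36.25        28.8810       144.4049
  6     1,036.25       788.9131     4,733.4784
  Σ                    947.3867     5,194.5066
P = 947.3867; Macaulay duration = 5,194.5066 / 947.3867 = 5.48298 half-year periods = 2.74149 years.
Modified duration = D_Mac / (1 + y) = 2.74149 / 1.0465 = 2.61968 years.

2.620 years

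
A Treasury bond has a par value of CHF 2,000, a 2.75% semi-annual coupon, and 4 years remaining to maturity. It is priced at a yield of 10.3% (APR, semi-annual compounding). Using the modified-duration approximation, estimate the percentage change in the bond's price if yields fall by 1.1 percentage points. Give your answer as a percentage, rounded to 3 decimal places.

Periodic yield y = 0.0515. Modified duration first:
  t   CF        PV=CF/(1+0.0515)^t    t·PV
  1        27.50        26.1531        26.1531
  2        27.50        24.8722        49.7444
  3        27.50        23.6540        70.9620
  4        27.50        22.4955        89.9820
  5        27.50        21.3937       106.9686
  6        27.50        20.3459       122.0754
  7        27.50        19.3494       135.4459
  8     2,027.50     1,356.7088    10,853.6705
  Σ                  1,514.9727    11,455.0020
P = 1,514.9727; D_Mac = 7.56119 half-year periods = 3.78060 yrs; D_mod = 3.78060/(1+0.0515) = 3.59543 yrs.
ΔP/P ≈ -D_mod · Δy = -3.59543 × (-0.011) = +0.039550 = +3.9550%.

+3.955%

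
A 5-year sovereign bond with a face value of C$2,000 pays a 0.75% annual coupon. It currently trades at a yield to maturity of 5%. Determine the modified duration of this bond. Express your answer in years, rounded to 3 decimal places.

4.682 years

Periodic yield y = 0.05. First find Macaulay duration:
  t   CF        PV=CF/(1+0.05)^t    t·PV
  1        15.00        14.2857        14.2857
  2        15.00        13.6054        27.2109
  3        15.00        12.9576        38.8727
  4        15.00        12.3405        49.3621
  5     2,015.00     1,578.8052     7,894.0261
  Σ                  1,631.9945     8,023.7576
P = 1,631.9945; Macaulay duration = 8,023.7576 / 1,631.9945 = 4.91653 years.
Modified duration = D_Mac / (1 + y) = 4.91653 / 1.05 = 4.68241 years.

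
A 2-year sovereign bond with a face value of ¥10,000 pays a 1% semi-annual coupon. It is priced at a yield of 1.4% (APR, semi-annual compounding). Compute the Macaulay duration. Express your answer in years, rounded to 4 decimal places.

Periodic yield y = 0.007. Discount each cash flow and weight by its period:
  t   CF        PV=CF/(1+0.007)^t    t·PV
  1        50.00        49.6524        49.6524
  2        50.00        49.3073        98.6146
  3        50.00        48.9645       146.8936
  4    10,050.00     9,773.4564    39,093.8256
  Σ                  9,921.3806    39,388.9862
Price P = Σ PV = 9,921.3806.
Macaulay duration = Σ(t·PV) / P = 39,388.9862 / 9,921.3806 = 3.97011 half-year periods.
In years: 3.97011 / 2 = 1.98506 years.

1.9851 years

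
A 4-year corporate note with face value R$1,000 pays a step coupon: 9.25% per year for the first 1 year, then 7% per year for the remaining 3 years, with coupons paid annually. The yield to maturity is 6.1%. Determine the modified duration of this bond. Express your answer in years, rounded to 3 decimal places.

Periodic yield y = 0.061. First find Macaulay duration:
  t   CF        PV=CF/(1+0.061)^t    t·PV
  1        92.50        87.1819        87.1819
  2        70.00        62.1824       124.3647
  3        70.00        58.6073       175.8220
  4     1,070.00       844.3495     3,377.3979
  Σ                  1,052.3211     3,764.7665
P = 1,052.3211; Macaulay duration = 3,764.7665 / 1,052.3211 = 3.57758 years.
Modified duration = D_Mac / (1 + y) = 3.57758 / 1.061 = 3.37190 years.

3.372 years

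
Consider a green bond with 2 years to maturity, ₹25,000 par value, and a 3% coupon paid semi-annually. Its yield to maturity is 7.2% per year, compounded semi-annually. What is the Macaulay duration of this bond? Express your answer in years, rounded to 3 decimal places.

Periodic yield y = 0.036. Discount each cash flow and weight by its period:
  t   CF        PV=CF/(1+0.036)^t    t·PV
  1       375.00       361.9691       361.9691
  2       375.00       349.3910       698.7821
  3       375.00       337.2500     1,011.7501
  4    25,375.00    22,027.5923    88,110.3691
  Σ                 23,076.2025    90,182.8704
Price P = Σ PV = 23,076.2025.
Macaulay duration = Σ(t·PV) / P = 90,182.8704 / 23,076.2025 = 3.90805 half-year periods.
In years: 3.90805 / 2 = 1.95402 years.

1.954 years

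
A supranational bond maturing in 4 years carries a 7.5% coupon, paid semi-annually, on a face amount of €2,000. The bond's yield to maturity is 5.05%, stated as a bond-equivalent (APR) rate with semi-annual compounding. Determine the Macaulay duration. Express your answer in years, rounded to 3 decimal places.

Periodic yield y = 0.02525. Discount each cash flow and weight by its period:
  t   CF        PV=CF/(1+0.02525)^t    t·PV
  1        75.00        73.1529        73.1529
  2        75.00        71.3513       142.7025
  3        75.00        69.5940       208.7821
  4        75.00        67.8800       271.5202
  5        75.00        66.2083       331.0415
  6        75.00        64.5777       387.4662
  7        75.00        62.9873       440.9109
  8     2,075.00     1,699.7298    13,597.8380
  Σ                  2,175.4813    15,453.4143
Price P = Σ PV = 2,175.4813.
Macaulay duration = Σ(t·PV) / P = 15,453.4143 / 2,175.4813 = 7.10345 half-year periods.
In years: 7.10345 / 2 = 3.55172 years.

3.552 years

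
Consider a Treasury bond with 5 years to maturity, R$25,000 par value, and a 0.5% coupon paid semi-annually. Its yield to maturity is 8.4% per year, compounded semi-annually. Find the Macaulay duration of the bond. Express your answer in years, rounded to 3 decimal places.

Periodic yield y = 0.042. Discount each cash flow and weight by its period:
  t   CF        PV=CF/(1+0.042)^t    t·PV
  1        62.50        59.9808        59.9808
  2        62.50        57.5632       115.1263
  3        62.50        55.2429       165.7288
  4        62.50        53.0163       212.0651
  5        62.50        50.8793       254.3967
  6        62.50        48.8285       292.9712
  7        62.50        46.8604       328.0228
  8        62.50        44.9716       359.7727
  9        62.50        43.1589       388.4303
  10   25,062.50    16,609.1421   166,091.4208
  Σ                 17,069.6440   168,267.9156
Price P = Σ PV = 17,069.6440.
Macaulay duration = Σ(t·PV) / P = 168,267.9156 / 17,069.6440 = 9.85773 half-year periods.
In years: 9.85773 / 2 = 4.92886 years.

4.929 years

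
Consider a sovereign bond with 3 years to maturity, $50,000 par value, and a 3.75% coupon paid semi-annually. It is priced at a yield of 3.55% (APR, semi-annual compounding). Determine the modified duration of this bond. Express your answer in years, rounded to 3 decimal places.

2.816 years

Periodic yield y = 0.01775. First find Macaulay duration:
  t   CF        PV=CF/(1+0.01775)^t    t·PV
  1       937.50       921.1496       921.1496
  2       937.50       905.0843     1,810.1687
  3       937.50       889.2993     2,667.8979
  4       937.50       873.7895     3,495.1581
  5       937.50       858.5503     4,292.7513
  6    50,937.50    45,834.3377   275,006.0259
  Σ                 50,282.2107   288,193.1514
P = 50,282.2107; Macaulay duration = 288,193.1514 / 50,282.2107 = 5.73151 half-year periods = 2.86576 years.
Modified duration = D_Mac / (1 + y) = 2.86576 / 1.01775 = 2.81578 years.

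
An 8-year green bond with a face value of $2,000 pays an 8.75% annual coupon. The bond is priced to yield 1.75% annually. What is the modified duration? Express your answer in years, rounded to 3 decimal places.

Periodic yield y = 0.0175. First find Macaulay duration:
  t   CF        PV=CF/(1+0.0175)^t    t·PV
  1       175.00       171.9902       171.9902
  2       175.00       169.0321       338.0642
  3       175.00       166.1249       498.3748
  4       175.00       163.2677       653.0710
  5       175.00       160.4597       802.2985
  6       175.00       157.6999       946.1997
  7       175.00       154.9877     1,084.9136
  8     2,175.00     1,893.1452    15,145.1614
  Σ                  3,036.7074    19,640.0733
P = 3,036.7074; Macaulay duration = 19,640.0733 / 3,036.7074 = 6.46756 years.
Modified duration = D_Mac / (1 + y) = 6.46756 / 1.0175 = 6.35632 years.

6.356 years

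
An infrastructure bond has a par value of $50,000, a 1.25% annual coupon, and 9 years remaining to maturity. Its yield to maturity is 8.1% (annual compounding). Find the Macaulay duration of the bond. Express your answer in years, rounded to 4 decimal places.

8.3882 years

Periodic yield y = 0.081. Discount each cash flow and weight by its year:
  t   CF        PV=CF/(1+0.081)^t    t·PV
  1       625.00       578.1684       578.1684
  2       625.00       534.8458     1,069.6917
  3       625.00       494.7695     1,484.3086
  4       625.00       457.6961     1,830.7845
  5       625.00       423.4007     2,117.0034
  6       625.00       391.6750     2,350.0500
  7       625.00       362.3266     2,536.2859
  8       625.00       335.1772     2,681.4176
  9    50,625.00    25,115.0352   226,035.3165
  Σ                 28,693.0945   240,683.0265
Price P = Σ PV = 28,693.0945.
Macaulay duration = Σ(t·PV) / P = 240,683.0265 / 28,693.0945 = 8.38819 years.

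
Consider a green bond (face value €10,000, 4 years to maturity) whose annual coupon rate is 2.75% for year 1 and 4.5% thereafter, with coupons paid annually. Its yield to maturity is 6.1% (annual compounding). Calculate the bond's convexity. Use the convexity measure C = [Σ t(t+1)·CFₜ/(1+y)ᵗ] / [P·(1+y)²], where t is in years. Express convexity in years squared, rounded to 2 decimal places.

16.50

With y = 0.061:
  t   CF        PV=CF/(1+0.061)^t    t·PV        t(t+1)·PV
  1       275.00       259.1894       259.1894         518.3789
  2       450.00       399.7438       799.4876       2,398.4629
  3       450.00       376.7614     1,130.2841       4,521.1364
  4    10,450.00     8,246.2169    32,984.8677     164,924.3384
  Σ                  9,281.9115    35,173.8288     172,362.3165
P = 9,281.9115.
Convexity = Σ t(t+1)·PV / [P·(1+y)²] = 172,362.3165 / (9,281.9115 × 1.125721) = 16.49583.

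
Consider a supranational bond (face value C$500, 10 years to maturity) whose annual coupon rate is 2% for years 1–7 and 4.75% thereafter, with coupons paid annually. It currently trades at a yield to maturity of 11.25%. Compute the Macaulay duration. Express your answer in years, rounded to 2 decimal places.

8.66 years

Periodic yield y = 0.1125. Discount each cash flow and weight by its year:
  t   CF        PV=CF/(1+0.1125)^t    t·PV
  1        10.00         8.9888         8.9888
  2        10.00         8.0798        16.1596
  3        10.00         7.2627        21.7882
  4        10.00         6.5283        26.1132
  5        10.00         5.8681        29.3407
  6        10.00         5.2747        31.6484
  7        10.00         4.7413        33.1893
  8        23.75        10.1219        80.9755
  9        23.75         9.0984        81.8853
  10      523.75       180.3532     1,803.5319
  Σ                    246.3173     2,133.6207
Price P = Σ PV = 246.3173.
Macaulay duration = Σ(t·PV) / P = 2,133.6207 / 246.3173 = 8.66208 years.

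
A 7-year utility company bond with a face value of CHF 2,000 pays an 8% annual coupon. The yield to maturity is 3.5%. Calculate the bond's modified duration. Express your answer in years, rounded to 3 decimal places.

Periodic yield y = 0.035. First find Macaulay duration:
  t   CF        PV=CF/(1+0.035)^t    t·PV
  1       160.00       154.5894       154.5894
  2       160.00       149.3617       298.7234
  3       160.00       144.3108       432.9325
  4       160.00       139.4308       557.7230
  5       160.00       134.7157       673.5785
  6       160.00       130.1601       780.9606
  7     2,160.00     1,697.7405    11,884.1833
  Σ                  2,550.3090    14,782.6908
P = 2,550.3090; Macaulay duration = 14,782.6908 / 2,550.3090 = 5.79643 years.
Modified duration = D_Mac / (1 + y) = 5.79643 / 1.035 = 5.60042 years.

5.600 years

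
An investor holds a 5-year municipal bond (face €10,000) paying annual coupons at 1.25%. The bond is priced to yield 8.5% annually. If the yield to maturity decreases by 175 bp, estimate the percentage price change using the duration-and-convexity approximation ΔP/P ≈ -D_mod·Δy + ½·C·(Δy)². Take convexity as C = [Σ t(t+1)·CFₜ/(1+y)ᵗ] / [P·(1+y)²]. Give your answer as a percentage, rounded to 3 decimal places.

With y = 0.085:
  t   CF        PV=CF/(1+0.085)^t    t·PV        t(t+1)·PV
  1       125.00       115.2074       115.2074         230.4147
  2       125.00       106.1819       212.3638         637.0915
  3       125.00        97.8635       293.5905       1,174.3621
  4       125.00        90.1968       360.7871       1,803.9357
  5    10,125.00     6,733.5849    33,667.9246     202,007.5473
  Σ                  7,143.0345    34,649.8734     205,853.3514
P = 7,143.0345; D_Mac = 4.85086 yrs; D_mod = 4.47084 yrs; C = 24.48024.
Duration effect: -4.47084 × (-0.0175) = +0.078240
Convexity effect: 0.5 × 24.48024 × (-0.0175)² = +0.0037485
ΔP/P ≈ +0.078240 + 0.0037485 = +0.081988 = +8.1988%.

+8.199%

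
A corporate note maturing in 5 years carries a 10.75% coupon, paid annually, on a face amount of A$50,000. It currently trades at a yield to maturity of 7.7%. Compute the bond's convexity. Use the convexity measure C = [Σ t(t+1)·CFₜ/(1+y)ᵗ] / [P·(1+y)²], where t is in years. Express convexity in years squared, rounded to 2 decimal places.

With y = 0.077:
  t   CF        PV=CF/(1+0.077)^t    t·PV        t(t+1)·PV
  1     5,375.00     4,990.7149     4,990.7149       9,981.4299
  2     5,375.00     4,633.9043     9,267.8086      27,803.4259
  3     5,375.00     4,302.6038    12,907.8115      51,631.2459
  4     5,375.00     3,994.9896    15,979.9585      79,899.7924
  5    55,375.00    38,215.1196   191,075.5978   1,146,453.5870
  Σ                 56,137.3323   234,221.8914   1,315,769.4811
P = 56,137.3323.
Convexity = Σ t(t+1)·PV / [P·(1+y)²] = 1,315,769.4811 / (56,137.3323 × 1.159929) = 20.20676.

20.21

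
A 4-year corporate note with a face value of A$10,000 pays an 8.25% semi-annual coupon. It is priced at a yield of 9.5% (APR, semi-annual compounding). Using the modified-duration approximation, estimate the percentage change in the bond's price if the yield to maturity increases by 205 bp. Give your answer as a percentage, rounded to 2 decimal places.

-6.80%

Periodic yield y = 0.0475. Modified duration first:
  t   CF        PV=CF/(1+0.0475)^t    t·PV
  1       412.50       393.7947       393.7947
  2       412.50       375.9377       751.8754
  3       412.50       358.8904     1,076.6712
  4       412.50       342.6161     1,370.4646
  5       412.50       327.0799     1,635.3993
  6       412.50       312.2481     1,873.4884
  7       412.50       298.0888     2,086.6219
  8    10,412.50     7,183.2794    57,466.2355
  Σ                  9,591.9352    66,654.5511
P = 9,591.9352; D_Mac = 6.94902 half-year periods = 3.47451 yrs; D_mod = 3.47451/(1+0.0475) = 3.31695 yrs.
ΔP/P ≈ -D_mod · Δy = -3.31695 × (+0.0205) = -0.067998 = -6.7998%.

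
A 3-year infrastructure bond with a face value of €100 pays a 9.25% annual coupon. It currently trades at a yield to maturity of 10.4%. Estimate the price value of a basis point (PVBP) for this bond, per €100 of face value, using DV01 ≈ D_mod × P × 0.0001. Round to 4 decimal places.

Periodic yield y = 0.104.
  t   CF        PV=CF/(1+0.104)^t    t·PV
  1         9.25         8.3786         8.3786
  2         9.25         7.5893        15.1787
  3       109.25        81.1922       243.5766
  Σ                     97.1601       267.1338
P = 97.1601; D_Mac = 2.74942 yrs; D_mod = 2.49041 yrs.
DV01 ≈ 2.49041 × 97.1601 × 0.0001 = 0.024197.

€0.0242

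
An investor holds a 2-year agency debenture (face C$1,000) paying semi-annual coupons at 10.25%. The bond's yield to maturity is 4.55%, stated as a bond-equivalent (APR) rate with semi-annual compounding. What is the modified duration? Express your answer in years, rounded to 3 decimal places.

Periodic yield y = 0.02275. First find Macaulay duration:
  t   CF        PV=CF/(1+0.02275)^t    t·PV
  1        51.25        50.1100        50.1100
  2        51.25        48.9954        97.9907
  3        51.25        47.9055       143.7165
  4     1,051.25       960.7891     3,843.1563
  Σ                  1,107.7999     4,134.9735
P = 1,107.7999; Macaulay duration = 4,134.9735 / 1,107.7999 = 3.73260 half-year periods = 1.86630 years.
Modified duration = D_Mac / (1 + y) = 1.86630 / 1.02275 = 1.82479 years.

1.825 years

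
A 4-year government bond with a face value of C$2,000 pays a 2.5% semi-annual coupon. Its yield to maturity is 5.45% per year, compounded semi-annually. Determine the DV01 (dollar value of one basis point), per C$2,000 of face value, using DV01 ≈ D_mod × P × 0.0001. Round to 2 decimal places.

C$0.67

Periodic yield y = 0.02725.
  t   CF        PV=CF/(1+0.02725)^t    t·PV
  1        25.00        24.3368        24.3368
  2        25.00        23.6912        47.3825
  3        25.00        23.0628        69.1883
  4        25.00        22.4510        89.8039
  5        25.00        21.8554       109.2771
  6        25.00        21.2757       127.6540
  7        25.00        20.7113       144.9790
  8     2,025.00     1,633.1115    13,064.8917
  Σ                  1,790.4957    13,677.5134
P = 1,790.4957; D_Mac = 7.63895 half-year periods = 3.81948 yrs; D_mod = 3.71816 yrs.
DV01 ≈ 3.71816 × 1,790.4957 × 0.0001 = 0.665734.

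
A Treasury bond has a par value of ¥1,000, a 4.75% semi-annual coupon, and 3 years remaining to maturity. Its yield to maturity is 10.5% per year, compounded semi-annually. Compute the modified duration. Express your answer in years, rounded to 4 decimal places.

Periodic yield y = 0.0525. First find Macaulay duration:
  t   CF        PV=CF/(1+0.0525)^t    t·PV
  1        23.75        22.5653        22.5653
  2        23.75        21.4397        42.8795
  3        23.75        20.3703        61.1109
  4        23.75        19.3542        77.4168
  5        23.75        18.3888        91.9439
  6     1,023.75       753.1150     4,518.6899
  Σ                    855.2333     4,814.6063
P = 855.2333; Macaulay duration = 4,814.6063 / 855.2333 = 5.62958 half-year periods = 2.81479 years.
Modified duration = D_Mac / (1 + y) = 2.81479 / 1.0525 = 2.67439 years.

2.6744 years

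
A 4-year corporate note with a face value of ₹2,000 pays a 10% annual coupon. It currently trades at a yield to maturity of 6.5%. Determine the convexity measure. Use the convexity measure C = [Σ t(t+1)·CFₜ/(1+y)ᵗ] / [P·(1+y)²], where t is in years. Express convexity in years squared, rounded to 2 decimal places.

With y = 0.065:
  t   CF        PV=CF/(1+0.065)^t    t·PV        t(t+1)·PV
  1       200.00       187.7934       187.7934         375.5869
  2       200.00       176.3319       352.6637       1,057.9911
  3       200.00       165.5698       496.7095       1,986.8378
  4     2,200.00     1,710.1108     6,840.4432      34,202.2160
  Σ                  2,239.8059     7,877.6098      37,622.6318
P = 2,239.8059.
Convexity = Σ t(t+1)·PV / [P·(1+y)²] = 37,622.6318 / (2,239.8059 × 1.134225) = 14.80947.

14.81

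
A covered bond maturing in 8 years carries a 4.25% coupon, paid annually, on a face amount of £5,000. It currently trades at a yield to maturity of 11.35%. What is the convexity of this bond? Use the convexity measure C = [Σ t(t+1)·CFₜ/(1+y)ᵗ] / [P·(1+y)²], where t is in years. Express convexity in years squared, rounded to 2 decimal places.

45.13

With y = 0.1135:
  t   CF        PV=CF/(1+0.1135)^t    t·PV        t(t+1)·PV
  1       212.50       190.8397       190.8397         381.6794
  2       212.50       171.3872       342.7745       1,028.3235
  3       212.50       153.9176       461.7528       1,847.0111
  4       212.50       138.2286       552.9146       2,764.5729
  5       212.50       124.1389       620.6944       3,724.1664
  6       212.50       111.4853       668.9118       4,682.3826
  7       212.50       100.1215       700.8506       5,606.8045
  8     5,212.50     2,205.5875    17,644.7002     158,802.3019
  Σ                  3,195.7064    21,183.4385     178,837.2423
P = 3,195.7064.
Convexity = Σ t(t+1)·PV / [P·(1+y)²] = 178,837.2423 / (3,195.7064 × 1.239882) = 45.13471.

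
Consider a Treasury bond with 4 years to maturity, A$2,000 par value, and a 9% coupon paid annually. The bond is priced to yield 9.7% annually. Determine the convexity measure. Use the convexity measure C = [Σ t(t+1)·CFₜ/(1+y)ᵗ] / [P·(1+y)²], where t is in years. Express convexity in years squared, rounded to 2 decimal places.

14.01

With y = 0.097:
  t   CF        PV=CF/(1+0.097)^t    t·PV        t(t+1)·PV
  1       180.00       164.0839       164.0839         328.1677
  2       180.00       149.5751       299.1502         897.4505
  3       180.00       136.3492       409.0476       1,636.1905
  4     2,180.00     1,505.3240     6,021.2960      30,106.4798
  Σ                  1,955.3321     6,893.5776      32,968.2886
P = 1,955.3321.
Convexity = Σ t(t+1)·PV / [P·(1+y)²] = 32,968.2886 / (1,955.3321 × 1.203409) = 14.01079.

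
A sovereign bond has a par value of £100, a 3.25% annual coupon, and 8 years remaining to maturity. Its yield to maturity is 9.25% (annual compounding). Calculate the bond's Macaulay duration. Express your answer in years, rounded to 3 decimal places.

6.948 years

Periodic yield y = 0.0925. Discount each cash flow and weight by its year:
  t   CF        PV=CF/(1+0.0925)^t    t·PV
  1         3.25         2.9748         2.9748
  2         3.25         2.7230         5.4459
  3         3.25         2.4924         7.4772
  4         3.25         2.2814         9.1255
  5         3.25         2.0882        10.4411
  6         3.25         1.9114        11.4685
  7         3.25         1.7496        12.2470
  8       103.25        50.8766       407.0132
  Σ                     67.0974       466.1933
Price P = Σ PV = 67.0974.
Macaulay duration = Σ(t·PV) / P = 466.1933 / 67.0974 = 6.94801 years.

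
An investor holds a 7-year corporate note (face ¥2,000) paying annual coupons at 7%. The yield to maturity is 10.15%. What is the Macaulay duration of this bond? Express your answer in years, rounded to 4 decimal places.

5.6459 years

Periodic yield y = 0.1015. Discount each cash flow and weight by its year:
  t   CF        PV=CF/(1+0.1015)^t    t·PV
  1       140.00       127.0994       127.0994
  2       140.00       115.3876       230.7751
  3       140.00       104.7549       314.2648
  4       140.00        95.1021       380.4083
  5       140.00        86.3387       431.6935
  6       140.00        78.3828       470.2971
  7     2,140.00     1,087.7329     7,614.1303
  Σ                  1,694.7985     9,568.6686
Price P = Σ PV = 1,694.7985.
Macaulay duration = Σ(t·PV) / P = 9,568.6686 / 1,694.7985 = 5.64590 years.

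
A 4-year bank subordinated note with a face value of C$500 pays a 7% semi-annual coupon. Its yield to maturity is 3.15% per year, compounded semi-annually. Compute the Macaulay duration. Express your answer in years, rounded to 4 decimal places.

Periodic yield y = 0.01575. Discount each cash flow and weight by its period:
  t   CF        PV=CF/(1+0.01575)^t    t·PV
  1        17.50        17.2286        17.2286
  2        17.50        16.9615        33.9230
  3        17.50        16.6985        50.0955
  4        17.50        16.4396        65.7583
  5        17.50        16.1847        80.9234
  6        17.50        15.9337        95.6023
  7        17.50        15.6867       109.8066
  8       517.50       456.6839     3,653.4712
  Σ                    571.8172     4,106.8089
Price P = Σ PV = 571.8172.
Macaulay duration = Σ(t·PV) / P = 4,106.8089 / 571.8172 = 7.18203 half-year periods.
In years: 7.18203 / 2 = 3.59102 years.

3.5910 years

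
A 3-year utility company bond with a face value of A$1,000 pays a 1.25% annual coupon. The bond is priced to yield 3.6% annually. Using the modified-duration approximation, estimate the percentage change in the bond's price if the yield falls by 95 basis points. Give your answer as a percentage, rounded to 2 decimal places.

Periodic yield y = 0.036. Modified duration first:
  t   CF        PV=CF/(1+0.036)^t    t·PV
  1        12.50        12.0656        12.0656
  2        12.50        11.6464        23.2927
  3     1,012.50       910.5751     2,731.7253
  Σ                    934.2871     2,767.0836
P = 934.2871; D_Mac = 2.96171 yrs; D_mod = 2.96171/(1+0.036) = 2.85879 yrs.
ΔP/P ≈ -D_mod · Δy = -2.85879 × (-0.0095) = +0.027159 = +2.7159%.

+2.72%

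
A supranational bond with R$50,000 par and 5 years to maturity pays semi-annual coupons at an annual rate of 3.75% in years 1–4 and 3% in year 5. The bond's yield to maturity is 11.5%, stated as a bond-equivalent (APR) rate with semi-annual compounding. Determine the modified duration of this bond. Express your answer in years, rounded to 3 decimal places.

4.267 years

Periodic yield y = 0.0575. First find Macaulay duration:
  t   CF        PV=CF/(1+0.0575)^t    t·PV
  1       937.50       886.5248       886.5248
  2       937.50       838.3213     1,676.6427
  3       937.50       792.7389     2,378.2166
  4       937.50       749.6349     2,998.5394
  5       937.50       708.8746     3,544.3728
  6       937.50       670.3306     4,021.9834
  7       937.50       633.8823     4,437.1763
  8       937.50       599.4159     4,795.3273
  9       750.00       453.4588     4,081.1296
  10   50,750.00    29,015.6488   290,156.4881
  Σ                 35,348.8309   318,976.4010
P = 35,348.8309; Macaulay duration = 318,976.4010 / 35,348.8309 = 9.02368 half-year periods = 4.51184 years.
Modified duration = D_Mac / (1 + y) = 4.51184 / 1.0575 = 4.26651 years.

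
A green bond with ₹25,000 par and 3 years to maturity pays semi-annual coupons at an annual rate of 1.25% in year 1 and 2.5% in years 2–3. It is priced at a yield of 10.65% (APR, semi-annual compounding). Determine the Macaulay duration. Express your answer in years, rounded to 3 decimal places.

Periodic yield y = 0.05325. Discount each cash flow and weight by its period:
  t   CF        PV=CF/(1+0.05325)^t    t·PV
  1       156.25       148.3503       148.3503
  2       156.25       140.8501       281.7002
  3       312.50       267.4580       802.3740
  4       312.50       253.9359     1,015.7437
  5       312.50       241.0975     1,205.4874
  6    25,312.50    18,541.5584   111,249.3505
  Σ                 19,593.2503   114,703.0062
Price P = Σ PV = 19,593.2503.
Macaulay duration = Σ(t·PV) / P = 114,703.0062 / 19,593.2503 = 5.85421 half-year periods.
In years: 5.85421 / 2 = 2.92711 years.

2.927 years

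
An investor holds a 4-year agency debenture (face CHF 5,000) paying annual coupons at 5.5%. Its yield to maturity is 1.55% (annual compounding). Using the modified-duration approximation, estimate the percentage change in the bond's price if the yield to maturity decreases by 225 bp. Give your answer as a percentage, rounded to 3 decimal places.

+8.244%

Periodic yield y = 0.0155. Modified duration first:
  t   CF        PV=CF/(1+0.0155)^t    t·PV
  1       275.00       270.8026       270.8026
  2       275.00       266.6692       533.3384
  3       275.00       262.5989       787.7967
  4     5,275.00     4,960.2407    19,840.9629
  Σ                  5,760.3114    21,432.9005
P = 5,760.3114; D_Mac = 3.72079 yrs; D_mod = 3.72079/(1+0.0155) = 3.66400 yrs.
ΔP/P ≈ -D_mod · Δy = -3.66400 × (-0.0225) = +0.082440 = +8.2440%.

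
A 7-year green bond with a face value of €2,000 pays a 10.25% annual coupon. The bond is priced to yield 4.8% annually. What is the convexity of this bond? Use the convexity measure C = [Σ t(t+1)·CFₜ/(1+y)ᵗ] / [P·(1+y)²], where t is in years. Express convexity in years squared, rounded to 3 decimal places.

37.087

With y = 0.048:
  t   CF        PV=CF/(1+0.048)^t    t·PV        t(t+1)·PV
  1       205.00       195.6107       195.6107         391.2214
  2       205.00       186.6514       373.3028       1,119.9085
  3       205.00       178.1025       534.3075       2,137.2300
  4       205.00       169.9451       679.7805       3,398.9027
  5       205.00       162.1614       810.8069       4,864.8416
  6       205.00       154.7341       928.4049       6,498.8342
  7     2,205.00     1,588.1065    11,116.7453      88,933.9624
  Σ                  2,635.3117    14,638.9587     107,344.9006
P = 2,635.3117.
Convexity = Σ t(t+1)·PV / [P·(1+y)²] = 107,344.9006 / (2,635.3117 × 1.098304) = 37.08744.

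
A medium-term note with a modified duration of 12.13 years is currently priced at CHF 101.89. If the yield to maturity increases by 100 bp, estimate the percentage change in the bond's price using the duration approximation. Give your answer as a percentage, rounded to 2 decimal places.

-12.13%

Duration approximation: ΔP/P ≈ -D_mod · Δy = -12.13 × (+0.01) = -0.121300.
As a percentage: -12.1300%.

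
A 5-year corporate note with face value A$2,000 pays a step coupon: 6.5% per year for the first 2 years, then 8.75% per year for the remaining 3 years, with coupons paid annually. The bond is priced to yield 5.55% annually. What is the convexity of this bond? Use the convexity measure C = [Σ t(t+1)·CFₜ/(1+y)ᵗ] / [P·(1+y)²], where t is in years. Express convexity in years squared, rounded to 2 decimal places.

22.69

With y = 0.0555:
  t   CF        PV=CF/(1+0.0555)^t    t·PV        t(t+1)·PV
  1       130.00       123.1644       123.1644         246.3288
  2       130.00       116.6882       233.3764         700.1291
  3       175.00       148.8207       446.4621       1,785.8484
  4       175.00       140.9955       563.9818       2,819.9090
  5     2,175.00     1,660.2293     8,301.1465      49,806.8789
  Σ                  2,189.8980     9,668.1311      55,359.0941
P = 2,189.8980.
Convexity = Σ t(t+1)·PV / [P·(1+y)²] = 55,359.0941 / (2,189.8980 × 1.114080) = 22.69074.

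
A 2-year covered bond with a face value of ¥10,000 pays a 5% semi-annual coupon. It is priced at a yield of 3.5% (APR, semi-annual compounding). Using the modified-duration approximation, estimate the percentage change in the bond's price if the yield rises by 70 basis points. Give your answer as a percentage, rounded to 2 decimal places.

Periodic yield y = 0.0175. Modified duration first:
  t   CF        PV=CF/(1+0.0175)^t    t·PV
  1       250.00       245.7002       245.7002
  2       250.00       241.4744       482.9489
  3       250.00       237.3213       711.9640
  4    10,250.00     9,562.8247    38,251.2987
  Σ                 10,287.3207    39,691.9118
P = 10,287.3207; D_Mac = 3.85833 half-year periods = 1.92917 yrs; D_mod = 1.92917/(1+0.0175) = 1.89599 yrs.
ΔP/P ≈ -D_mod · Δy = -1.89599 × (+0.007) = -0.013272 = -1.3272%.

-1.33%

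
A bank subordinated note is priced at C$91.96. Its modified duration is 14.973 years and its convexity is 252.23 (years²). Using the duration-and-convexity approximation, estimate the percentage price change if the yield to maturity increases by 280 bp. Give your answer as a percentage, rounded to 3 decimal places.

Duration effect: -D_mod·Δy = -14.973 × (+0.028) = -0.419244
Convexity effect: ½·C·(Δy)² = 0.5 × 252.23 × (0.028)² = +0.09887416
ΔP/P ≈ -0.419244 + 0.09887416 = -0.32036984
= -32.036984%.

-32.037%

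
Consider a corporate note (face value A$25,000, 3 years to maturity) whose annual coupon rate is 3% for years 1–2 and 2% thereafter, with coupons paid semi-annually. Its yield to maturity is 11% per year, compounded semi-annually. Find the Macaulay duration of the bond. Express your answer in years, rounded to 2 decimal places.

Periodic yield y = 0.055. Discount each cash flow and weight by its period:
  t   CF        PV=CF/(1+0.055)^t    t·PV
  1       375.00       355.4502       355.4502
  2       375.00       336.9197       673.8393
  3       375.00       319.3551       958.0654
  4       375.00       302.7063     1,210.8251
  5       250.00       191.2836       956.4179
  6    25,250.00    18,312.4573   109,874.7437
  Σ                 19,818.1722   114,029.3417
Price P = Σ PV = 19,818.1722.
Macaulay duration = Σ(t·PV) / P = 114,029.3417 / 19,818.1722 = 5.75378 half-year periods.
In years: 5.75378 / 2 = 2.87689 years.

2.88 years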